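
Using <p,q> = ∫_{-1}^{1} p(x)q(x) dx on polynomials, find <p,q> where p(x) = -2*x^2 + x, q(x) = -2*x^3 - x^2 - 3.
<p,q> = 4

Expand the product: p(x)·q(x) = 4*x^5 - x^3 + 6*x^2 - 3*x.
∫_{-1}^{1} of each monomial x^k gives [2/(k+1) if k even, 0 if k odd]. Integrating term-by-term (or equivalently evaluating the antiderivative F(x) = 2*x^6/3 - x^4/4 + 2*x^3 - 3*x^2/2 at the endpoints):
  F(1) − F(−1) = 11/12 − (-37/12) = 4.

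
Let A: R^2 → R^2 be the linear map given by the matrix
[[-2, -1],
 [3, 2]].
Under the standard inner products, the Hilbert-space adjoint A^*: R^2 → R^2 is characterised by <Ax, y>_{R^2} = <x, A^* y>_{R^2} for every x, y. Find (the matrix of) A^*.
A^* = A^T =
[[-2, 3],
 [-1, 2]]

For real matrices with standard dot products, the defining identity <Ax, y> = <x, A^* y> gives (Ax)^T y = x^T (A^*) y, i.e. x^T A^T y = x^T (A^*) y. Since this holds for all x, y, we must have A^* = A^T. Therefore
A^* =
[[-2, 3],
 [-1, 2]].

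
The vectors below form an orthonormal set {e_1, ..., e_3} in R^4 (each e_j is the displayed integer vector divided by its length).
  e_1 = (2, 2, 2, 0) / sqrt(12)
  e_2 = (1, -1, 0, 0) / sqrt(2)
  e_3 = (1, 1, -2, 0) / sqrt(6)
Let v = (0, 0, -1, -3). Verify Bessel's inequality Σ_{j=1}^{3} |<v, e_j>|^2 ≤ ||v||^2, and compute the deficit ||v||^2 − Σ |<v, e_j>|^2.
Σ |<v, e_j>|^2 = 1; ||v||^2 = 10; deficit = 9

Write each e_j = u_j / sqrt(<u_j, u_j>) where u_j is the displayed integer vector. Then <v, e_j> = <v, u_j> / sqrt(<u_j, u_j>), so |<v, e_j>|^2 = <v, u_j>^2 / <u_j, u_j>.
Coefficients: <v, e_1> = -2/sqrt(12), <v, e_2> = 0/sqrt(2), <v, e_3> = 2/sqrt(6).
Square and sum: Σ |<v, e_j>|^2 = 1.
Compute ||v||^2 = v·v = 10.
Deficit = 10 − 1 = 9 ≥ 0, confirming Bessel's inequality. (The deficit equals ||v − Σ <v,e_j> e_j||^2, the squared distance from v to span{e_j}.)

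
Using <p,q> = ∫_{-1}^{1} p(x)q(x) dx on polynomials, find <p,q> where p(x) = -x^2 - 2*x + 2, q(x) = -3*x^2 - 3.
<p,q> = -64/5

Expand the product: p(x)·q(x) = 3*x^4 + 6*x^3 - 3*x^2 + 6*x - 6.
∫_{-1}^{1} of each monomial x^k gives [2/(k+1) if k even, 0 if k odd]. Integrating term-by-term (or equivalently evaluating the antiderivative F(x) = 3*x^5/5 + 3*x^4/2 - x^3 + 3*x^2 - 6*x at the endpoints):
  F(1) − F(−1) = -19/10 − (109/10) = -64/5.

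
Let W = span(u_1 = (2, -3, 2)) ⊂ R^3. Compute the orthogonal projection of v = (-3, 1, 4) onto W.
proj_W(v) = (-2/17, 3/17, -2/17)

Set up U = [u_1 | ... | u_1] ∈ R^(3×1). The projector onto W = col(U) is P = U (U^T U)^(-1) U^T.
Compute U^T U =
  [17],
and U^T v = (-1).
Solve U^T U · c = U^T v for the coefficients: c = (-1/17). The projection is proj_W(v) = U c.
Check: (v - proj_W(v)) · u_1 = 0  (should be 0).
Result: proj_W(v) = (-2/17, 3/17, -2/17).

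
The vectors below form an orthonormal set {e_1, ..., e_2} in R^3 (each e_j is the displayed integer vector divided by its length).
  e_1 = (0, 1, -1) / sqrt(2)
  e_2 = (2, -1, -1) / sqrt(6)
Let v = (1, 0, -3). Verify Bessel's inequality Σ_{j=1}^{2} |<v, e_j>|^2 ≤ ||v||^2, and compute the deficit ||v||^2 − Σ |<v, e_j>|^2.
Σ |<v, e_j>|^2 = 26/3; ||v||^2 = 10; deficit = 4/3

Write each e_j = u_j / sqrt(<u_j, u_j>) where u_j is the displayed integer vector. Then <v, e_j> = <v, u_j> / sqrt(<u_j, u_j>), so |<v, e_j>|^2 = <v, u_j>^2 / <u_j, u_j>.
Coefficients: <v, e_1> = 3/sqrt(2), <v, e_2> = 5/sqrt(6).
Square and sum: Σ |<v, e_j>|^2 = 26/3.
Compute ||v||^2 = v·v = 10.
Deficit = 10 − 26/3 = 4/3 ≥ 0, confirming Bessel's inequality. (The deficit equals ||v − Σ <v,e_j> e_j||^2, the squared distance from v to span{e_j}.)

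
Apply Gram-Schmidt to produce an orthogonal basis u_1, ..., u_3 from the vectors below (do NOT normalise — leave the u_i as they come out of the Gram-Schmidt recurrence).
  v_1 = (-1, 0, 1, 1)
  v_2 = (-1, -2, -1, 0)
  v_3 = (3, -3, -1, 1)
Orthogonal basis:
  u_1 = (-1, 0, 1, 1)
  u_2 = (-1, -2, -1, 0)
  u_3 = (8/3, -5/3, 2/3, 2)

Apply the Gram-Schmidt recurrence
  u_1 = v_1
  u_i = v_i − Σ_{j<i} ((v_i · u_j) / (u_j · u_j)) · u_j.

Step by step this gives:
  u_1 = (-1, 0, 1, 1)
  u_2 = (-1, -2, -1, 0)
  u_3 = (8/3, -5/3, 2/3, 2)

Orthogonality check:
  u_2 · u_1 = 0 (should be 0)
  u_3 · u_1 = 0 (should be 0)
  u_3 · u_2 = 0 (should be 0)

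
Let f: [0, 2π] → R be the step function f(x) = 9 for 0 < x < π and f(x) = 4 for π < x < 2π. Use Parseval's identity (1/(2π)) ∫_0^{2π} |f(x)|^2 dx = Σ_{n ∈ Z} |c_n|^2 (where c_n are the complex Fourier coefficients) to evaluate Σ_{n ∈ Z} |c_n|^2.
Σ |c_n|^2 = 97/2

Parseval equates the L^2 energy of f (normalised by 1/(2π)) with the ℓ^2 sum of its Fourier coefficients: (1/(2π)) ∫_0^{2π} |f|^2 = Σ |c_n|^2.
Compute the left side: (1/(2π)) [∫_0^π 9^2 dx + ∫_π^{2π} 4^2 dx] = (1/(2π)) · (81π + 16π) = (81 + 16)/2 = 97/2.
So Σ_{n ∈ Z} |c_n|^2 = 97/2.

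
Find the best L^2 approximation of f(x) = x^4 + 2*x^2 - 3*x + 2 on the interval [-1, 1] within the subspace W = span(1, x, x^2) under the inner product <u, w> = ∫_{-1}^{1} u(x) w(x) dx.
g(x) = 20*x^2/7 - 3*x + 67/35

The best approximation g ∈ W is the orthogonal projection of f onto W. Writing g = a_0 + a_1 x + a_2 x^2, the coefficients solve the normal equations G · a = b where
  G_{ij} = <φ_i, φ_j> and b_i = <f, φ_i>, with φ_0 = 1, φ_1 = x, φ_2 = x^2.
G =
  [2, 0, 2/3]
  [0, 2/3, 0]
  [2/3, 0, 2/5],
b = (86/15, -2, 254/105).
Solving gives a_0 = 67/35, a_1 = -3, a_2 = 20/7, so
  g(x) = 20*x^2/7 - 3*x + 67/35.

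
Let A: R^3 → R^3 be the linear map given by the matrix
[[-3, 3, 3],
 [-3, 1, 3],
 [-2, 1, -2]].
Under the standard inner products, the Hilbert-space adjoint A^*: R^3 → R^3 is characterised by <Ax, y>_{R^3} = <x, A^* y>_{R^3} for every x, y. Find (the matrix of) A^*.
A^* = A^T =
[[-3, -3, -2],
 [3, 1, 1],
 [3, 3, -2]]

For real matrices with standard dot products, the defining identity <Ax, y> = <x, A^* y> gives (Ax)^T y = x^T (A^*) y, i.e. x^T A^T y = x^T (A^*) y. Since this holds for all x, y, we must have A^* = A^T. Therefore
A^* =
[[-3, -3, -2],
 [3, 1, 1],
 [3, 3, -2]].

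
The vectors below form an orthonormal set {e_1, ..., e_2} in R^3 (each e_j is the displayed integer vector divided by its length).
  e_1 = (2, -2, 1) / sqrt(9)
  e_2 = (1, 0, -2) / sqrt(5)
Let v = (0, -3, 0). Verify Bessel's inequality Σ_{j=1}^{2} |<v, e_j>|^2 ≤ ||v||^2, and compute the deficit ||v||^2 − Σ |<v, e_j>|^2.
Σ |<v, e_j>|^2 = 4; ||v||^2 = 9; deficit = 5

Write each e_j = u_j / sqrt(<u_j, u_j>) where u_j is the displayed integer vector. Then <v, e_j> = <v, u_j> / sqrt(<u_j, u_j>), so |<v, e_j>|^2 = <v, u_j>^2 / <u_j, u_j>.
Coefficients: <v, e_1> = 6/sqrt(9), <v, e_2> = 0/sqrt(5).
Square and sum: Σ |<v, e_j>|^2 = 4.
Compute ||v||^2 = v·v = 9.
Deficit = 9 − 4 = 5 ≥ 0, confirming Bessel's inequality. (The deficit equals ||v − Σ <v,e_j> e_j||^2, the squared distance from v to span{e_j}.)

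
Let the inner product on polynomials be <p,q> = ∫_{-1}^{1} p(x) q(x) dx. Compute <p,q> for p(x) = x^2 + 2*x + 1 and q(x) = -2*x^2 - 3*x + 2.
<p,q> = -4/5

Expand the product: p(x)·q(x) = -2*x^4 - 7*x^3 - 6*x^2 + x + 2.
∫_{-1}^{1} of each monomial x^k gives [2/(k+1) if k even, 0 if k odd]. Integrating term-by-term (or equivalently evaluating the antiderivative F(x) = -2*x^5/5 - 7*x^4/4 - 2*x^3 + x^2/2 + 2*x at the endpoints):
  F(1) − F(−1) = -33/20 − (-17/20) = -4/5.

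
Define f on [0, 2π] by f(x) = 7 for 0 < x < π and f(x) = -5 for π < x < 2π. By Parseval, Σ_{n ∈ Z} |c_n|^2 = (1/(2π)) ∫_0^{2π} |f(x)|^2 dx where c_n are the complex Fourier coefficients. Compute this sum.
Σ |c_n|^2 = 37

Parseval equates the L^2 energy of f (normalised by 1/(2π)) with the ℓ^2 sum of its Fourier coefficients: (1/(2π)) ∫_0^{2π} |f|^2 = Σ |c_n|^2.
Compute the left side: (1/(2π)) [∫_0^π 7^2 dx + ∫_π^{2π} (-5)^2 dx] = (1/(2π)) · (49π + 25π) = (49 + 25)/2 = 37.
So Σ_{n ∈ Z} |c_n|^2 = 37.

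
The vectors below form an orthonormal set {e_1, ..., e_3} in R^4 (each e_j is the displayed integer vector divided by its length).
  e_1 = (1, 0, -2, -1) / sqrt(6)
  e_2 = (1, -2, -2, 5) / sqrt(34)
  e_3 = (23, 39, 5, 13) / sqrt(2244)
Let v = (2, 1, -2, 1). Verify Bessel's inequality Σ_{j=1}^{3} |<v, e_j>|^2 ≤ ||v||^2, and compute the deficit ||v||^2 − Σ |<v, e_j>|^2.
Σ |<v, e_j>|^2 = 10; ||v||^2 = 10; deficit = 0

Write each e_j = u_j / sqrt(<u_j, u_j>) where u_j is the displayed integer vector. Then <v, e_j> = <v, u_j> / sqrt(<u_j, u_j>), so |<v, e_j>|^2 = <v, u_j>^2 / <u_j, u_j>.
Coefficients: <v, e_1> = 5/sqrt(6), <v, e_2> = 9/sqrt(34), <v, e_3> = 88/sqrt(2244).
Square and sum: Σ |<v, e_j>|^2 = 10.
Compute ||v||^2 = v·v = 10.
Deficit = 10 − 10 = 0 ≥ 0, confirming Bessel's inequality. (The deficit equals ||v − Σ <v,e_j> e_j||^2, the squared distance from v to span{e_j}.)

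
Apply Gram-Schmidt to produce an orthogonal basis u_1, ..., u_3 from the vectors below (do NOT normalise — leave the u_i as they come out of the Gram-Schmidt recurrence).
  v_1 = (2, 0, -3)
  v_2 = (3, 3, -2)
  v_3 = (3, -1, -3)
Orthogonal basis:
  u_1 = (2, 0, -3)
  u_2 = (15/13, 3, 10/13)
  u_3 = (63/71, -35/71, 42/71)

Apply the Gram-Schmidt recurrence
  u_1 = v_1
  u_i = v_i − Σ_{j<i} ((v_i · u_j) / (u_j · u_j)) · u_j.

Step by step this gives:
  u_1 = (2, 0, -3)
  u_2 = (15/13, 3, 10/13)
  u_3 = (63/71, -35/71, 42/71)

Orthogonality check:
  u_2 · u_1 = 0 (should be 0)
  u_3 · u_1 = 0 (should be 0)
  u_3 · u_2 = 0 (should be 0)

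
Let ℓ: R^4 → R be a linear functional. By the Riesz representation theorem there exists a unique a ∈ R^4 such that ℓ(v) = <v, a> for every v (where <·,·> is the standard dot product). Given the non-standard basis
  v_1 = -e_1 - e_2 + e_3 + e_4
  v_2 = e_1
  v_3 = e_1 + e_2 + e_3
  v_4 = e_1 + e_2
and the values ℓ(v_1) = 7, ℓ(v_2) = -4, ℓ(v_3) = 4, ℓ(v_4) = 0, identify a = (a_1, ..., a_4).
a = (-4, 4, 4, 3)

Write a = (a_1, ..., a_4) in the standard basis. For each basis vector v_i, ℓ(v_i) = <v_i, a> is a linear equation in the a_j's. Collect the n equations into a matrix system V a = ℓ, where row i of V is v_i (expressed in the standard basis). Since V is invertible (lower-triangular with 1s on the diagonal, up to permutation), solve by back-substitution:
  V =
[[-1, -1, 1, 1],
 [1, 0, 0, 0],
 [1, 1, 1, 0],
 [1, 1, 0, 0]]
  V a = (7, -4, 4, 0)
Solving gives a = (-4, 4, 4, 3).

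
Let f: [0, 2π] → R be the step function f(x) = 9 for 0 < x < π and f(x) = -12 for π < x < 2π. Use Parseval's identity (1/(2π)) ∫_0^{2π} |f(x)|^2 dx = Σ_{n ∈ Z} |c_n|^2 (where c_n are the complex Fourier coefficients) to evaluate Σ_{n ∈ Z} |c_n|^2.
Σ |c_n|^2 = 225/2

Parseval equates the L^2 energy of f (normalised by 1/(2π)) with the ℓ^2 sum of its Fourier coefficients: (1/(2π)) ∫_0^{2π} |f|^2 = Σ |c_n|^2.
Compute the left side: (1/(2π)) [∫_0^π 9^2 dx + ∫_π^{2π} (-12)^2 dx] = (1/(2π)) · (81π + 144π) = (81 + 144)/2 = 225/2.
So Σ_{n ∈ Z} |c_n|^2 = 225/2.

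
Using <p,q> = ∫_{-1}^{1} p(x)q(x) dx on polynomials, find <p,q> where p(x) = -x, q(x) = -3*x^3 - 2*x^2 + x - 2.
<p,q> = 8/15

Expand the product: p(x)·q(x) = 3*x^4 + 2*x^3 - x^2 + 2*x.
∫_{-1}^{1} of each monomial x^k gives [2/(k+1) if k even, 0 if k odd]. Integrating term-by-term (or equivalently evaluating the antiderivative F(x) = 3*x^5/5 + x^4/2 - x^3/3 + x^2 at the endpoints):
  F(1) − F(−1) = 53/30 − (37/30) = 8/15.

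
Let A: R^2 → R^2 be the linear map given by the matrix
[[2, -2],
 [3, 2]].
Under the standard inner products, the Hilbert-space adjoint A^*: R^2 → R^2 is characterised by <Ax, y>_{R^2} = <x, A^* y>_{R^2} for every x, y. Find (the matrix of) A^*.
A^* = A^T =
[[2, 3],
 [-2, 2]]

For real matrices with standard dot products, the defining identity <Ax, y> = <x, A^* y> gives (Ax)^T y = x^T (A^*) y, i.e. x^T A^T y = x^T (A^*) y. Since this holds for all x, y, we must have A^* = A^T. Therefore
A^* =
[[2, 3],
 [-2, 2]].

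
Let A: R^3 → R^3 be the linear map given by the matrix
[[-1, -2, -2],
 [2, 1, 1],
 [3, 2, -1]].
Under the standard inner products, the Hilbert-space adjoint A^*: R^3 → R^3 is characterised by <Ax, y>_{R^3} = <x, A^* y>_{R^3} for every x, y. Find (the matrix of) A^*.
A^* = A^T =
[[-1, 2, 3],
 [-2, 1, 2],
 [-2, 1, -1]]

For real matrices with standard dot products, the defining identity <Ax, y> = <x, A^* y> gives (Ax)^T y = x^T (A^*) y, i.e. x^T A^T y = x^T (A^*) y. Since this holds for all x, y, we must have A^* = A^T. Therefore
A^* =
[[-1, 2, 3],
 [-2, 1, 2],
 [-2, 1, -1]].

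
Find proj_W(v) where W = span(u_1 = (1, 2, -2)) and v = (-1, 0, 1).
proj_W(v) = (-1/3, -2/3, 2/3)

Set up U = [u_1 | ... | u_1] ∈ R^(3×1). The projector onto W = col(U) is P = U (U^T U)^(-1) U^T.
Compute U^T U =
  [9],
and U^T v = (-3).
Solve U^T U · c = U^T v for the coefficients: c = (-1/3). The projection is proj_W(v) = U c.
Check: (v - proj_W(v)) · u_1 = 0  (should be 0).
Result: proj_W(v) = (-1/3, -2/3, 2/3).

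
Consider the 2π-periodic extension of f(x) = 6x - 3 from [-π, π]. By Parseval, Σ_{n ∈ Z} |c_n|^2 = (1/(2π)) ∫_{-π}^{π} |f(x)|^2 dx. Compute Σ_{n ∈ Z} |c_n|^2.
Σ |c_n|^2 = 12π^2 + 9

Expand and integrate term by term over [-π, π]:
  ∫ (6x)^2 dx = 36·(2π^3/3); ∫ 2·6·(-3)·x dx = 0 (odd integrand); ∫ (-3)^2 dx = 9·2π.
So (1/(2π)) ∫_{-π}^{π} (6x - 3)^2 dx = 36π^2/3 + 9 = 12π^2 + 9.
Parseval ⇒ Σ |c_n|^2 = 12π^2 + 9.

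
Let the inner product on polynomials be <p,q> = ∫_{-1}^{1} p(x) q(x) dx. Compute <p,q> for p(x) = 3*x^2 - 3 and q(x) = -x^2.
<p,q> = 4/5

Expand the product: p(x)·q(x) = -3*x^4 + 3*x^2.
∫_{-1}^{1} of each monomial x^k gives [2/(k+1) if k even, 0 if k odd]. Integrating term-by-term (or equivalently evaluating the antiderivative F(x) = -3*x^5/5 + x^3 at the endpoints):
  F(1) − F(−1) = 2/5 − (-2/5) = 4/5.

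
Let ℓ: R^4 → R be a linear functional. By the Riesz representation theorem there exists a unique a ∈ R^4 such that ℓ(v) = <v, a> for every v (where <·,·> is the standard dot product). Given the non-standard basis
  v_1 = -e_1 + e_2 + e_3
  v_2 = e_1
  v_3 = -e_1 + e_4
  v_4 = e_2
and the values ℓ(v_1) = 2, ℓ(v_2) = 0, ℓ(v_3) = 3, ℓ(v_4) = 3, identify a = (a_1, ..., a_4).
a = (0, 3, -1, 3)

Write a = (a_1, ..., a_4) in the standard basis. For each basis vector v_i, ℓ(v_i) = <v_i, a> is a linear equation in the a_j's. Collect the n equations into a matrix system V a = ℓ, where row i of V is v_i (expressed in the standard basis). Since V is invertible (lower-triangular with 1s on the diagonal, up to permutation), solve by back-substitution:
  V =
[[-1, 1, 1, 0],
 [1, 0, 0, 0],
 [-1, 0, 0, 1],
 [0, 1, 0, 0]]
  V a = (2, 0, 3, 3)
Solving gives a = (0, 3, -1, 3).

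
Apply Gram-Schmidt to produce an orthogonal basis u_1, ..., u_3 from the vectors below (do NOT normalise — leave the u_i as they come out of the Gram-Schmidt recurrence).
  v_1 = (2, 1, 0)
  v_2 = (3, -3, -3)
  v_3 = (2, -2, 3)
Orthogonal basis:
  u_1 = (2, 1, 0)
  u_2 = (9/5, -18/5, -3)
  u_3 = (15/14, -15/7, 45/14)

Apply the Gram-Schmidt recurrence
  u_1 = v_1
  u_i = v_i − Σ_{j<i} ((v_i · u_j) / (u_j · u_j)) · u_j.

Step by step this gives:
  u_1 = (2, 1, 0)
  u_2 = (9/5, -18/5, -3)
  u_3 = (15/14, -15/7, 45/14)

Orthogonality check:
  u_2 · u_1 = 0 (should be 0)
  u_3 · u_1 = 0 (should be 0)
  u_3 · u_2 = 0 (should be 0)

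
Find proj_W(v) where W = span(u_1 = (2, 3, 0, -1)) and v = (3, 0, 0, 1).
proj_W(v) = (5/7, 15/14, 0, -5/14)

Set up U = [u_1 | ... | u_1] ∈ R^(4×1). The projector onto W = col(U) is P = U (U^T U)^(-1) U^T.
Compute U^T U =
  [14],
and U^T v = (5).
Solve U^T U · c = U^T v for the coefficients: c = (5/14). The projection is proj_W(v) = U c.
Check: (v - proj_W(v)) · u_1 = 0  (should be 0).
Result: proj_W(v) = (5/7, 15/14, 0, -5/14).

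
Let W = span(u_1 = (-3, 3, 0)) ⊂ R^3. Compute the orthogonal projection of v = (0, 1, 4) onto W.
proj_W(v) = (-1/2, 1/2, 0)

Set up U = [u_1 | ... | u_1] ∈ R^(3×1). The projector onto W = col(U) is P = U (U^T U)^(-1) U^T.
Compute U^T U =
  [18],
and U^T v = (3).
Solve U^T U · c = U^T v for the coefficients: c = (1/6). The projection is proj_W(v) = U c.
Check: (v - proj_W(v)) · u_1 = 0  (should be 0).
Result: proj_W(v) = (-1/2, 1/2, 0).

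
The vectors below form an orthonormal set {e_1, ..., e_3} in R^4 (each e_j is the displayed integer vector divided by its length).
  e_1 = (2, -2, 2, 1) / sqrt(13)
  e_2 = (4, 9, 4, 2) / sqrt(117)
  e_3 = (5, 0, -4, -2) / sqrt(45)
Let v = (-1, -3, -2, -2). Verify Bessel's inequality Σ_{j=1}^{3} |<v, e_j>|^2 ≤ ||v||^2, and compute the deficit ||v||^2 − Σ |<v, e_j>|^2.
Σ |<v, e_j>|^2 = 86/5; ||v||^2 = 18; deficit = 4/5

Write each e_j = u_j / sqrt(<u_j, u_j>) where u_j is the displayed integer vector. Then <v, e_j> = <v, u_j> / sqrt(<u_j, u_j>), so |<v, e_j>|^2 = <v, u_j>^2 / <u_j, u_j>.
Coefficients: <v, e_1> = -2/sqrt(13), <v, e_2> = -43/sqrt(117), <v, e_3> = 7/sqrt(45).
Square and sum: Σ |<v, e_j>|^2 = 86/5.
Compute ||v||^2 = v·v = 18.
Deficit = 18 − 86/5 = 4/5 ≥ 0, confirming Bessel's inequality. (The deficit equals ||v − Σ <v,e_j> e_j||^2, the squared distance from v to span{e_j}.)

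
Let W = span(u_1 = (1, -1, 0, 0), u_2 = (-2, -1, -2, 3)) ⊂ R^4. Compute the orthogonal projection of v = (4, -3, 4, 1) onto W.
proj_W(v) = (142/35, -103/35, 26/35, -39/35)

Set up U = [u_1 | ... | u_2] ∈ R^(4×2). The projector onto W = col(U) is P = U (U^T U)^(-1) U^T.
Compute U^T U =
  [2, -1]
  [-1, 18],
and U^T v = (7, -10).
Solve U^T U · c = U^T v for the coefficients: c = (116/35, -13/35). The projection is proj_W(v) = U c.
Check: (v - proj_W(v)) · u_1 = 0  (should be 0).
Check: (v - proj_W(v)) · u_2 = 0  (should be 0).
Result: proj_W(v) = (142/35, -103/35, 26/35, -39/35).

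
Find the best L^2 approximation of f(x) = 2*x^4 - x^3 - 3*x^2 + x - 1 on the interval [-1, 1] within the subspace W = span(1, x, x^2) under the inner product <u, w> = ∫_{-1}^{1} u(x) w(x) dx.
g(x) = -9*x^2/7 + 2*x/5 - 41/35

The best approximation g ∈ W is the orthogonal projection of f onto W. Writing g = a_0 + a_1 x + a_2 x^2, the coefficients solve the normal equations G · a = b where
  G_{ij} = <φ_i, φ_j> and b_i = <f, φ_i>, with φ_0 = 1, φ_1 = x, φ_2 = x^2.
G =
  [2, 0, 2/3]
  [0, 2/3, 0]
  [2/3, 0, 2/5],
b = (-16/5, 4/15, -136/105).
Solving gives a_0 = -41/35, a_1 = 2/5, a_2 = -9/7, so
  g(x) = -9*x^2/7 + 2*x/5 - 41/35.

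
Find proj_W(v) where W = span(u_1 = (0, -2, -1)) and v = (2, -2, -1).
proj_W(v) = (0, -2, -1)

Set up U = [u_1 | ... | u_1] ∈ R^(3×1). The projector onto W = col(U) is P = U (U^T U)^(-1) U^T.
Compute U^T U =
  [5],
and U^T v = (5).
Solve U^T U · c = U^T v for the coefficients: c = (1). The projection is proj_W(v) = U c.
Check: (v - proj_W(v)) · u_1 = 0  (should be 0).
Result: proj_W(v) = (0, -2, -1).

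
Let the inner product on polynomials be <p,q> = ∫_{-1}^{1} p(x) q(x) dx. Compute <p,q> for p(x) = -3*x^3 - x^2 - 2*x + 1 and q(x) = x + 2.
<p,q> = 2/15

Expand the product: p(x)·q(x) = -3*x^4 - 7*x^3 - 4*x^2 - 3*x + 2.
∫_{-1}^{1} of each monomial x^k gives [2/(k+1) if k even, 0 if k odd]. Integrating term-by-term (or equivalently evaluating the antiderivative F(x) = -3*x^5/5 - 7*x^4/4 - 4*x^3/3 - 3*x^2/2 + 2*x at the endpoints):
  F(1) − F(−1) = -191/60 − (-199/60) = 2/15.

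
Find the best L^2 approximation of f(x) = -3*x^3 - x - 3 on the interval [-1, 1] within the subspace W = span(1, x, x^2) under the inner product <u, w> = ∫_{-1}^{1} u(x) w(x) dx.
g(x) = -14*x/5 - 3

The best approximation g ∈ W is the orthogonal projection of f onto W. Writing g = a_0 + a_1 x + a_2 x^2, the coefficients solve the normal equations G · a = b where
  G_{ij} = <φ_i, φ_j> and b_i = <f, φ_i>, with φ_0 = 1, φ_1 = x, φ_2 = x^2.
G =
  [2, 0, 2/3]
  [0, 2/3, 0]
  [2/3, 0, 2/5],
b = (-6, -28/15, -2).
Solving gives a_0 = -3, a_1 = -14/5, a_2 = 0, so
  g(x) = -14*x/5 - 3.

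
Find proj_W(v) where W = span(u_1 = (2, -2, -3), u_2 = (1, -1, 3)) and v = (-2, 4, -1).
proj_W(v) = (-3, 3, -1)

Set up U = [u_1 | ... | u_2] ∈ R^(3×2). The projector onto W = col(U) is P = U (U^T U)^(-1) U^T.
Compute U^T U =
  [17, -5]
  [-5, 11],
and U^T v = (-9, -9).
Solve U^T U · c = U^T v for the coefficients: c = (-8/9, -11/9). The projection is proj_W(v) = U c.
Check: (v - proj_W(v)) · u_1 = 0  (should be 0).
Check: (v - proj_W(v)) · u_2 = 0  (should be 0).
Result: proj_W(v) = (-3, 3, -1).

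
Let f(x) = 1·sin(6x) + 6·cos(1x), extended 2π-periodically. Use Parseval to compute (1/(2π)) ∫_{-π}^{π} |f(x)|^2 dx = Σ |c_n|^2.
Σ |c_n|^2 = 37/2

Expand |f|^2 and use orthogonality of {sin(nx), cos(mx)} on [-π, π]:
  ∫_{-π}^{π} sin(nx)^2 dx = π, ∫ cos(mx)^2 dx = π, and cross terms integrate to 0.
So ∫_{-π}^{π} f(x)^2 dx = 1^2 · π + 6^2 · π = (1 + 36)π.
Divide by 2π: (1 + 36)/2 = 37/2.
By Parseval, this equals Σ |c_n|^2.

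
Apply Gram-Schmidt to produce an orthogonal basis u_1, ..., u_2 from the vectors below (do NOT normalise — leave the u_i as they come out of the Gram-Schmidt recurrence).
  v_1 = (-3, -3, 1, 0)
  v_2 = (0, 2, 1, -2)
Orthogonal basis:
  u_1 = (-3, -3, 1, 0)
  u_2 = (-15/19, 23/19, 24/19, -2)

Apply the Gram-Schmidt recurrence
  u_1 = v_1
  u_i = v_i − Σ_{j<i} ((v_i · u_j) / (u_j · u_j)) · u_j.

Step by step this gives:
  u_1 = (-3, -3, 1, 0)
  u_2 = (-15/19, 23/19, 24/19, -2)

Orthogonality check:
  u_2 · u_1 = 0 (should be 0)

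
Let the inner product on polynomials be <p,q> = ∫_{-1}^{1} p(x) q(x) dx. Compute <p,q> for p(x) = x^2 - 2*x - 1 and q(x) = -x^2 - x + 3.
<p,q> = -12/5

Expand the product: p(x)·q(x) = -x^4 + x^3 + 6*x^2 - 5*x - 3.
∫_{-1}^{1} of each monomial x^k gives [2/(k+1) if k even, 0 if k odd]. Integrating term-by-term (or equivalently evaluating the antiderivative F(x) = -x^5/5 + x^4/4 + 2*x^3 - 5*x^2/2 - 3*x at the endpoints):
  F(1) − F(−1) = -69/20 − (-21/20) = -12/5.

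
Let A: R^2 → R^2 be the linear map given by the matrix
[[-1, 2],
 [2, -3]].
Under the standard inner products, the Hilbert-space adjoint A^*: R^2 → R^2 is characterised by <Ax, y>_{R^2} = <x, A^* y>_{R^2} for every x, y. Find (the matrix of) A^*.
A^* = A^T =
[[-1, 2],
 [2, -3]]

For real matrices with standard dot products, the defining identity <Ax, y> = <x, A^* y> gives (Ax)^T y = x^T (A^*) y, i.e. x^T A^T y = x^T (A^*) y. Since this holds for all x, y, we must have A^* = A^T. Therefore
A^* =
[[-1, 2],
 [2, -3]].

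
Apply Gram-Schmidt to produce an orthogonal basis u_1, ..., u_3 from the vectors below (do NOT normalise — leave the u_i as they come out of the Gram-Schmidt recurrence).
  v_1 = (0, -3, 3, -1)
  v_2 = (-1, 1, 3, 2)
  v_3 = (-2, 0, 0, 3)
Orthogonal basis:
  u_1 = (0, -3, 3, -1)
  u_2 = (-1, 31/19, 45/19, 42/19)
  u_3 = (-374/269, -395/269, -261/269, 402/269)

Apply the Gram-Schmidt recurrence
  u_1 = v_1
  u_i = v_i − Σ_{j<i} ((v_i · u_j) / (u_j · u_j)) · u_j.

Step by step this gives:
  u_1 = (0, -3, 3, -1)
  u_2 = (-1, 31/19, 45/19, 42/19)
  u_3 = (-374/269, -395/269, -261/269, 402/269)

Orthogonality check:
  u_2 · u_1 = 0 (should be 0)
  u_3 · u_1 = 0 (should be 0)
  u_3 · u_2 = 0 (should be 0)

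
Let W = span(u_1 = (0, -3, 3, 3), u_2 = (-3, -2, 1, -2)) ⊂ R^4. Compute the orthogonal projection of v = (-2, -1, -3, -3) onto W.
proj_W(v) = (-114/53, 25/53, -63/53, -177/53)

Set up U = [u_1 | ... | u_2] ∈ R^(4×2). The projector onto W = col(U) is P = U (U^T U)^(-1) U^T.
Compute U^T U =
  [27, 3]
  [3, 18],
and U^T v = (-15, 11).
Solve U^T U · c = U^T v for the coefficients: c = (-101/159, 38/53). The projection is proj_W(v) = U c.
Check: (v - proj_W(v)) · u_1 = 0  (should be 0).
Check: (v - proj_W(v)) · u_2 = 0  (should be 0).
Result: proj_W(v) = (-114/53, 25/53, -63/53, -177/53).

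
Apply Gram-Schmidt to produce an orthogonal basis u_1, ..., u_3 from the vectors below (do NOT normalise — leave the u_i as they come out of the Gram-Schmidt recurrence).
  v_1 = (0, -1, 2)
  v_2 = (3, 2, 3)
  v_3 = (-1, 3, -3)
Orthogonal basis:
  u_1 = (0, -1, 2)
  u_2 = (3, 14/5, 7/5)
  u_3 = (-56/47, 48/47, 24/47)

Apply the Gram-Schmidt recurrence
  u_1 = v_1
  u_i = v_i − Σ_{j<i} ((v_i · u_j) / (u_j · u_j)) · u_j.

Step by step this gives:
  u_1 = (0, -1, 2)
  u_2 = (3, 14/5, 7/5)
  u_3 = (-56/47, 48/47, 24/47)

Orthogonality check:
  u_2 · u_1 = 0 (should be 0)
  u_3 · u_1 = 0 (should be 0)
  u_3 · u_2 = 0 (should be 0)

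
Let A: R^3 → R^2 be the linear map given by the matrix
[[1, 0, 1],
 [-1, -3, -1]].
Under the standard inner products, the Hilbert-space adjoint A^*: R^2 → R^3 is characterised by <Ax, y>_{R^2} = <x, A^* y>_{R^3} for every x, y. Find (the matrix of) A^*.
A^* = A^T =
[[1, -1],
 [0, -3],
 [1, -1]]

For real matrices with standard dot products, the defining identity <Ax, y> = <x, A^* y> gives (Ax)^T y = x^T (A^*) y, i.e. x^T A^T y = x^T (A^*) y. Since this holds for all x, y, we must have A^* = A^T. Therefore
A^* =
[[1, -1],
 [0, -3],
 [1, -1]].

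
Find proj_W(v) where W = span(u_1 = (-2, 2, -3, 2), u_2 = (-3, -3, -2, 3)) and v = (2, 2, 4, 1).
proj_W(v) = (71/39, 499/507, 264/169, -71/39)

Set up U = [u_1 | ... | u_2] ∈ R^(4×2). The projector onto W = col(U) is P = U (U^T U)^(-1) U^T.
Compute U^T U =
  [21, 12]
  [12, 31],
and U^T v = (-10, -17).
Solve U^T U · c = U^T v for the coefficients: c = (-106/507, -79/169). The projection is proj_W(v) = U c.
Check: (v - proj_W(v)) · u_1 = 0  (should be 0).
Check: (v - proj_W(v)) · u_2 = 0  (should be 0).
Result: proj_W(v) = (71/39, 499/507, 264/169, -71/39).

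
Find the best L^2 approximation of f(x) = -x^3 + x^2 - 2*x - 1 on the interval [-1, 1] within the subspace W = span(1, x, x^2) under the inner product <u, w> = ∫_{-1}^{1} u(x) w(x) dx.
g(x) = x^2 - 13*x/5 - 1

The best approximation g ∈ W is the orthogonal projection of f onto W. Writing g = a_0 + a_1 x + a_2 x^2, the coefficients solve the normal equations G · a = b where
  G_{ij} = <φ_i, φ_j> and b_i = <f, φ_i>, with φ_0 = 1, φ_1 = x, φ_2 = x^2.
G =
  [2, 0, 2/3]
  [0, 2/3, 0]
  [2/3, 0, 2/5],
b = (-4/3, -26/15, -4/15).
Solving gives a_0 = -1, a_1 = -13/5, a_2 = 1, so
  g(x) = x^2 - 13*x/5 - 1.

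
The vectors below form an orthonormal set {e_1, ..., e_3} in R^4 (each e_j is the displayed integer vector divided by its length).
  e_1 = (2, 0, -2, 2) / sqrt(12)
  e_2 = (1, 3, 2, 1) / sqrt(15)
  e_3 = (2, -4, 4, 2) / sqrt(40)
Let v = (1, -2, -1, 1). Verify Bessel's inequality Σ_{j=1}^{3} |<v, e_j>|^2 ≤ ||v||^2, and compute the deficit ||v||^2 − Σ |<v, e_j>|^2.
Σ |<v, e_j>|^2 = 7; ||v||^2 = 7; deficit = 0

Write each e_j = u_j / sqrt(<u_j, u_j>) where u_j is the displayed integer vector. Then <v, e_j> = <v, u_j> / sqrt(<u_j, u_j>), so |<v, e_j>|^2 = <v, u_j>^2 / <u_j, u_j>.
Coefficients: <v, e_1> = 6/sqrt(12), <v, e_2> = -6/sqrt(15), <v, e_3> = 8/sqrt(40).
Square and sum: Σ |<v, e_j>|^2 = 7.
Compute ||v||^2 = v·v = 7.
Deficit = 7 − 7 = 0 ≥ 0, confirming Bessel's inequality. (The deficit equals ||v − Σ <v,e_j> e_j||^2, the squared distance from v to span{e_j}.)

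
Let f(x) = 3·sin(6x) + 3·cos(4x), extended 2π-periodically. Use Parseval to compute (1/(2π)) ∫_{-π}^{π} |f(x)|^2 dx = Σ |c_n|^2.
Σ |c_n|^2 = 9

Expand |f|^2 and use orthogonality of {sin(nx), cos(mx)} on [-π, π]:
  ∫_{-π}^{π} sin(nx)^2 dx = π, ∫ cos(mx)^2 dx = π, and cross terms integrate to 0.
So ∫_{-π}^{π} f(x)^2 dx = 3^2 · π + 3^2 · π = (9 + 9)π.
Divide by 2π: (9 + 9)/2 = 9.
By Parseval, this equals Σ |c_n|^2.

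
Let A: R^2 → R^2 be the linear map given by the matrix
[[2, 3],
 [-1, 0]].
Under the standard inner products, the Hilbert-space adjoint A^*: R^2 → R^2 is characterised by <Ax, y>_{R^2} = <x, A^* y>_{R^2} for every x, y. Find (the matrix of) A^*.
A^* = A^T =
[[2, -1],
 [3, 0]]

For real matrices with standard dot products, the defining identity <Ax, y> = <x, A^* y> gives (Ax)^T y = x^T (A^*) y, i.e. x^T A^T y = x^T (A^*) y. Since this holds for all x, y, we must have A^* = A^T. Therefore
A^* =
[[2, -1],
 [3, 0]].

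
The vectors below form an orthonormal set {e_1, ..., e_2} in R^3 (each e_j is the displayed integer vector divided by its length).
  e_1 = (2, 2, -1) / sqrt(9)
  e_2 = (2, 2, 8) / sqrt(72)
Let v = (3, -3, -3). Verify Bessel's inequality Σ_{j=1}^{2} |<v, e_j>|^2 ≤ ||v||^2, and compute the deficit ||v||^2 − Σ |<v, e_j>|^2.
Σ |<v, e_j>|^2 = 9; ||v||^2 = 27; deficit = 18

Write each e_j = u_j / sqrt(<u_j, u_j>) where u_j is the displayed integer vector. Then <v, e_j> = <v, u_j> / sqrt(<u_j, u_j>), so |<v, e_j>|^2 = <v, u_j>^2 / <u_j, u_j>.
Coefficients: <v, e_1> = 3/sqrt(9), <v, e_2> = -24/sqrt(72).
Square and sum: Σ |<v, e_j>|^2 = 9.
Compute ||v||^2 = v·v = 27.
Deficit = 27 − 9 = 18 ≥ 0, confirming Bessel's inequality. (The deficit equals ||v − Σ <v,e_j> e_j||^2, the squared distance from v to span{e_j}.)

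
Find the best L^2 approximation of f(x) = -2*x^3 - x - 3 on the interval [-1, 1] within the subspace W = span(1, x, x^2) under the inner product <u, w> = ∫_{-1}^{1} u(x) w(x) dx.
g(x) = -11*x/5 - 3

The best approximation g ∈ W is the orthogonal projection of f onto W. Writing g = a_0 + a_1 x + a_2 x^2, the coefficients solve the normal equations G · a = b where
  G_{ij} = <φ_i, φ_j> and b_i = <f, φ_i>, with φ_0 = 1, φ_1 = x, φ_2 = x^2.
G =
  [2, 0, 2/3]
  [0, 2/3, 0]
  [2/3, 0, 2/5],
b = (-6, -22/15, -2).
Solving gives a_0 = -3, a_1 = -11/5, a_2 = 0, so
  g(x) = -11*x/5 - 3.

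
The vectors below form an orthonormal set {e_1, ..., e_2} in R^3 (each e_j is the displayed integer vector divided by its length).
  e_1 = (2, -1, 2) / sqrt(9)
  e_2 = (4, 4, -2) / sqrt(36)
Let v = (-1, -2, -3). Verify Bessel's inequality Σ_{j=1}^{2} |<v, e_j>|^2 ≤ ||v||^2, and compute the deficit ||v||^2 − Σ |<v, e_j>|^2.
Σ |<v, e_j>|^2 = 5; ||v||^2 = 14; deficit = 9

Write each e_j = u_j / sqrt(<u_j, u_j>) where u_j is the displayed integer vector. Then <v, e_j> = <v, u_j> / sqrt(<u_j, u_j>), so |<v, e_j>|^2 = <v, u_j>^2 / <u_j, u_j>.
Coefficients: <v, e_1> = -6/sqrt(9), <v, e_2> = -6/sqrt(36).
Square and sum: Σ |<v, e_j>|^2 = 5.
Compute ||v||^2 = v·v = 14.
Deficit = 14 − 5 = 9 ≥ 0, confirming Bessel's inequality. (The deficit equals ||v − Σ <v,e_j> e_j||^2, the squared distance from v to span{e_j}.)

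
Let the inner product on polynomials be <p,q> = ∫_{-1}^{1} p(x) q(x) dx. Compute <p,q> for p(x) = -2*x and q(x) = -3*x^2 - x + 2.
<p,q> = 4/3

Expand the product: p(x)·q(x) = 6*x^3 + 2*x^2 - 4*x.
∫_{-1}^{1} of each monomial x^k gives [2/(k+1) if k even, 0 if k odd]. Integrating term-by-term (or equivalently evaluating the antiderivative F(x) = 3*x^4/2 + 2*x^3/3 - 2*x^2 at the endpoints):
  F(1) − F(−1) = 1/6 − (-7/6) = 4/3.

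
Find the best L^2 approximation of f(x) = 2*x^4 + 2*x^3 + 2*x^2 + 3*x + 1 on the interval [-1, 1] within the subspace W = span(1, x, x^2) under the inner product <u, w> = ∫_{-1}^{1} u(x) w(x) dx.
g(x) = 26*x^2/7 + 21*x/5 + 29/35

The best approximation g ∈ W is the orthogonal projection of f onto W. Writing g = a_0 + a_1 x + a_2 x^2, the coefficients solve the normal equations G · a = b where
  G_{ij} = <φ_i, φ_j> and b_i = <f, φ_i>, with φ_0 = 1, φ_1 = x, φ_2 = x^2.
G =
  [2, 0, 2/3]
  [0, 2/3, 0]
  [2/3, 0, 2/5],
b = (62/15, 14/5, 214/105).
Solving gives a_0 = 29/35, a_1 = 21/5, a_2 = 26/7, so
  g(x) = 26*x^2/7 + 21*x/5 + 29/35.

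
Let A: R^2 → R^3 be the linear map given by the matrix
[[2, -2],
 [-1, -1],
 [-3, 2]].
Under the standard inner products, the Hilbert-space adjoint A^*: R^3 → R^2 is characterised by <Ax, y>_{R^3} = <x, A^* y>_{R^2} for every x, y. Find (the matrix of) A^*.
A^* = A^T =
[[2, -1, -3],
 [-2, -1, 2]]

For real matrices with standard dot products, the defining identity <Ax, y> = <x, A^* y> gives (Ax)^T y = x^T (A^*) y, i.e. x^T A^T y = x^T (A^*) y. Since this holds for all x, y, we must have A^* = A^T. Therefore
A^* =
[[2, -1, -3],
 [-2, -1, 2]].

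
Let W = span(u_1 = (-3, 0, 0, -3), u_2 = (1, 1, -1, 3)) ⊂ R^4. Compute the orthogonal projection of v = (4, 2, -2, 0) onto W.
proj_W(v) = (2, 0, 0, 2)

Set up U = [u_1 | ... | u_2] ∈ R^(4×2). The projector onto W = col(U) is P = U (U^T U)^(-1) U^T.
Compute U^T U =
  [18, -12]
  [-12, 12],
and U^T v = (-12, 8).
Solve U^T U · c = U^T v for the coefficients: c = (-2/3, 0). The projection is proj_W(v) = U c.
Check: (v - proj_W(v)) · u_1 = 0  (should be 0).
Check: (v - proj_W(v)) · u_2 = 0  (should be 0).
Result: proj_W(v) = (2, 0, 0, 2).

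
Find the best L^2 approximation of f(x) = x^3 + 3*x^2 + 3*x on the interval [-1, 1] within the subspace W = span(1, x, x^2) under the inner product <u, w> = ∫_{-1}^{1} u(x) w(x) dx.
g(x) = 3*x^2 + 18*x/5

The best approximation g ∈ W is the orthogonal projection of f onto W. Writing g = a_0 + a_1 x + a_2 x^2, the coefficients solve the normal equations G · a = b where
  G_{ij} = <φ_i, φ_j> and b_i = <f, φ_i>, with φ_0 = 1, φ_1 = x, φ_2 = x^2.
G =
  [2, 0, 2/3]
  [0, 2/3, 0]
  [2/3, 0, 2/5],
b = (2, 12/5, 6/5).
Solving gives a_0 = 0, a_1 = 18/5, a_2 = 3, so
  g(x) = 3*x^2 + 18*x/5.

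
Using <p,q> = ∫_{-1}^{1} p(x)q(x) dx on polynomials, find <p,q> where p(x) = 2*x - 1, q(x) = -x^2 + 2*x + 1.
<p,q> = 4/3

Expand the product: p(x)·q(x) = -2*x^3 + 5*x^2 - 1.
∫_{-1}^{1} of each monomial x^k gives [2/(k+1) if k even, 0 if k odd]. Integrating term-by-term (or equivalently evaluating the antiderivative F(x) = -x^4/2 + 5*x^3/3 - x at the endpoints):
  F(1) − F(−1) = 1/6 − (-7/6) = 4/3.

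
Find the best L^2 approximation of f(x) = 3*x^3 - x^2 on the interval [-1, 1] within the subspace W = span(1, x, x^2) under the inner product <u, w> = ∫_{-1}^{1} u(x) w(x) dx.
g(x) = -x^2 + 9*x/5

The best approximation g ∈ W is the orthogonal projection of f onto W. Writing g = a_0 + a_1 x + a_2 x^2, the coefficients solve the normal equations G · a = b where
  G_{ij} = <φ_i, φ_j> and b_i = <f, φ_i>, with φ_0 = 1, φ_1 = x, φ_2 = x^2.
G =
  [2, 0, 2/3]
  [0, 2/3, 0]
  [2/3, 0, 2/5],
b = (-2/3, 6/5, -2/5).
Solving gives a_0 = 0, a_1 = 9/5, a_2 = -1, so
  g(x) = -x^2 + 9*x/5.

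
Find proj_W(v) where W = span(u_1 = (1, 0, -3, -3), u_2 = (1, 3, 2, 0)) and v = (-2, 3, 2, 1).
proj_W(v) = (55/241, 462/241, 605/241, 297/241)

Set up U = [u_1 | ... | u_2] ∈ R^(4×2). The projector onto W = col(U) is P = U (U^T U)^(-1) U^T.
Compute U^T U =
  [19, -5]
  [-5, 14],
and U^T v = (-11, 11).
Solve U^T U · c = U^T v for the coefficients: c = (-99/241, 154/241). The projection is proj_W(v) = U c.
Check: (v - proj_W(v)) · u_1 = 0  (should be 0).
Check: (v - proj_W(v)) · u_2 = 0  (should be 0).
Result: proj_W(v) = (55/241, 462/241, 605/241, 297/241).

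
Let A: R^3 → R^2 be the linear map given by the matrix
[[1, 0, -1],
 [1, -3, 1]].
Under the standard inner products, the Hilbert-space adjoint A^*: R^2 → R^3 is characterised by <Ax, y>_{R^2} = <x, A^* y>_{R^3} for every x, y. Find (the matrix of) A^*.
A^* = A^T =
[[1, 1],
 [0, -3],
 [-1, 1]]

For real matrices with standard dot products, the defining identity <Ax, y> = <x, A^* y> gives (Ax)^T y = x^T (A^*) y, i.e. x^T A^T y = x^T (A^*) y. Since this holds for all x, y, we must have A^* = A^T. Therefore
A^* =
[[1, 1],
 [0, -3],
 [-1, 1]].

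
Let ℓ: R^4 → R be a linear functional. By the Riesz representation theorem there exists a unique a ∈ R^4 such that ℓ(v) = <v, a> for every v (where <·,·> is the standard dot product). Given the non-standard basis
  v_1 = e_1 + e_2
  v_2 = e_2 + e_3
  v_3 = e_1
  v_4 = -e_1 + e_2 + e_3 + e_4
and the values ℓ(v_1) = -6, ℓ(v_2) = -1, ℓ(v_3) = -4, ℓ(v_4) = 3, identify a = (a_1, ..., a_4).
a = (-4, -2, 1, 0)

Write a = (a_1, ..., a_4) in the standard basis. For each basis vector v_i, ℓ(v_i) = <v_i, a> is a linear equation in the a_j's. Collect the n equations into a matrix system V a = ℓ, where row i of V is v_i (expressed in the standard basis). Since V is invertible (lower-triangular with 1s on the diagonal, up to permutation), solve by back-substitution:
  V =
[[1, 1, 0, 0],
 [0, 1, 1, 0],
 [1, 0, 0, 0],
 [-1, 1, 1, 1]]
  V a = (-6, -1, -4, 3)
Solving gives a = (-4, -2, 1, 0).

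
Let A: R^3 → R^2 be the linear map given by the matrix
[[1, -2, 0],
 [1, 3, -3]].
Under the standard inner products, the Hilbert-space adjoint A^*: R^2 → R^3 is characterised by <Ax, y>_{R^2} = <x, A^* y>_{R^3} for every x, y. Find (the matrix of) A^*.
A^* = A^T =
[[1, 1],
 [-2, 3],
 [0, -3]]

For real matrices with standard dot products, the defining identity <Ax, y> = <x, A^* y> gives (Ax)^T y = x^T (A^*) y, i.e. x^T A^T y = x^T (A^*) y. Since this holds for all x, y, we must have A^* = A^T. Therefore
A^* =
[[1, 1],
 [-2, 3],
 [0, -3]].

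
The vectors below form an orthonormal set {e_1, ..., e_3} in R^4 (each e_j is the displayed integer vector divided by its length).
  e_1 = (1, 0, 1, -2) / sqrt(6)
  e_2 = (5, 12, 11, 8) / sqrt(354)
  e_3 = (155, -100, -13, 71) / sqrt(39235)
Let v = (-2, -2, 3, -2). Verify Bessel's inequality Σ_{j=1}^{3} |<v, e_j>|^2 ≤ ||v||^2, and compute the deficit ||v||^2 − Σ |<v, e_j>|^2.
Σ |<v, e_j>|^2 = 4749/665; ||v||^2 = 21; deficit = 9216/665

Write each e_j = u_j / sqrt(<u_j, u_j>) where u_j is the displayed integer vector. Then <v, e_j> = <v, u_j> / sqrt(<u_j, u_j>), so |<v, e_j>|^2 = <v, u_j>^2 / <u_j, u_j>.
Coefficients: <v, e_1> = 5/sqrt(6), <v, e_2> = -17/sqrt(354), <v, e_3> = -291/sqrt(39235).
Square and sum: Σ |<v, e_j>|^2 = 4749/665.
Compute ||v||^2 = v·v = 21.
Deficit = 21 − 4749/665 = 9216/665 ≥ 0, confirming Bessel's inequality. (The deficit equals ||v − Σ <v,e_j> e_j||^2, the squared distance from v to span{e_j}.)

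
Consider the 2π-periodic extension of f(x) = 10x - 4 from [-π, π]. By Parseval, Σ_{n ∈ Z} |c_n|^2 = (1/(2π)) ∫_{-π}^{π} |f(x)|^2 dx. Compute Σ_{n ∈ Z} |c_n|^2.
Σ |c_n|^2 = 100π^2/3 + 16

Expand and integrate term by term over [-π, π]:
  ∫ (10x)^2 dx = 100·(2π^3/3); ∫ 2·10·(-4)·x dx = 0 (odd integrand); ∫ (-4)^2 dx = 16·2π.
So (1/(2π)) ∫_{-π}^{π} (10x - 4)^2 dx = 100π^2/3 + 16 = 100π^2/3 + 16.
Parseval ⇒ Σ |c_n|^2 = 100π^2/3 + 16.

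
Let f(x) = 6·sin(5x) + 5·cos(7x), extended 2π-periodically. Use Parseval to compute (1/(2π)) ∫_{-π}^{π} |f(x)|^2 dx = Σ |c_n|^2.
Σ |c_n|^2 = 61/2

Expand |f|^2 and use orthogonality of {sin(nx), cos(mx)} on [-π, π]:
  ∫_{-π}^{π} sin(nx)^2 dx = π, ∫ cos(mx)^2 dx = π, and cross terms integrate to 0.
So ∫_{-π}^{π} f(x)^2 dx = 6^2 · π + 5^2 · π = (36 + 25)π.
Divide by 2π: (36 + 25)/2 = 61/2.
By Parseval, this equals Σ |c_n|^2.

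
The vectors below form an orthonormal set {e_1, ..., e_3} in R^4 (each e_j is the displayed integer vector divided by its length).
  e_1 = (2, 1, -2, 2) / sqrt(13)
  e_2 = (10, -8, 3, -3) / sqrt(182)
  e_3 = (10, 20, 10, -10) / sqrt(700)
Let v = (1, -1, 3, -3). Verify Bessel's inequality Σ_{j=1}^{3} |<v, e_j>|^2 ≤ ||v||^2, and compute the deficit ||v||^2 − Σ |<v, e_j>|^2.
Σ |<v, e_j>|^2 = 20; ||v||^2 = 20; deficit = 0

Write each e_j = u_j / sqrt(<u_j, u_j>) where u_j is the displayed integer vector. Then <v, e_j> = <v, u_j> / sqrt(<u_j, u_j>), so |<v, e_j>|^2 = <v, u_j>^2 / <u_j, u_j>.
Coefficients: <v, e_1> = -11/sqrt(13), <v, e_2> = 36/sqrt(182), <v, e_3> = 50/sqrt(700).
Square and sum: Σ |<v, e_j>|^2 = 20.
Compute ||v||^2 = v·v = 20.
Deficit = 20 − 20 = 0 ≥ 0, confirming Bessel's inequality. (The deficit equals ||v − Σ <v,e_j> e_j||^2, the squared distance from v to span{e_j}.)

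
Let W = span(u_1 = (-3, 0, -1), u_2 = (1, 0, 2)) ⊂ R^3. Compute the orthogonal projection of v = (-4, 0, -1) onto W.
proj_W(v) = (-4, 0, -1)

Set up U = [u_1 | ... | u_2] ∈ R^(3×2). The projector onto W = col(U) is P = U (U^T U)^(-1) U^T.
Compute U^T U =
  [10, -5]
  [-5, 5],
and U^T v = (13, -6).
Solve U^T U · c = U^T v for the coefficients: c = (7/5, 1/5). The projection is proj_W(v) = U c.
Check: (v - proj_W(v)) · u_1 = 0  (should be 0).
Check: (v - proj_W(v)) · u_2 = 0  (should be 0).
Result: proj_W(v) = (-4, 0, -1).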